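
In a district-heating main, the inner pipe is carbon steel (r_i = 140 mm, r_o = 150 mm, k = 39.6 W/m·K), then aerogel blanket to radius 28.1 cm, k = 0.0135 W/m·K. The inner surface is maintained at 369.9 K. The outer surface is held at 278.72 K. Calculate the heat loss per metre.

Resistance network (inner→outer):
  R'_carbon steel = ln(0.150/0.140)/(2πk) = 0.06899/(2π·39.6) = 2.773×10^-4 m·K/W
  R'_aerogel blanket = ln(0.281/0.150)/(2πk) = 0.6277/(2π·0.0135) = 7.400 m·K/W
ΣR = 2.773×10^-4 + 7.400 = 7.400 m·K/W
Q' = ΔT/ΣR = (369.9 K − 278.72 K)/7.400 = 12.3 W/m

Q' = 12.3 W/m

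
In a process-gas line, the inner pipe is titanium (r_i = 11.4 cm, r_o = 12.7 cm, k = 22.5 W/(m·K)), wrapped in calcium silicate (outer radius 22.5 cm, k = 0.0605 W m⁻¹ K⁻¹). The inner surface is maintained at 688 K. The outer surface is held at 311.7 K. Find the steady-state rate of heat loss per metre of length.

Q' = 250 W/m

Series thermal resistances, inner to outer:
  R'_titanium = ln(0.127/0.114)/(2πk) = 0.1080/(2π·22.5) = 7.639×10^-4 m·K/W
  R'_calcium silicate = ln(0.225/0.127)/(2πk) = 0.5719/(2π·0.0605) = 1.505 m·K/W
ΣR = 7.639×10^-4 + 1.505 = 1.506 m·K/W
Q' = ΔT/ΣR = (688 K − 311.7 K)/1.506 = 250 W/m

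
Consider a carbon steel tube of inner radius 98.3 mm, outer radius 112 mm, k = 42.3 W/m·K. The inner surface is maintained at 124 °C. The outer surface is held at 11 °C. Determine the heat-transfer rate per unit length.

Q' = 2.30×10^5 W/m

Q' = 2πk·ΔT/ln(r₂/r₁) = 2π × 42.3 × 113 / ln(0.112/0.0983) = 2.30×10^5 W/m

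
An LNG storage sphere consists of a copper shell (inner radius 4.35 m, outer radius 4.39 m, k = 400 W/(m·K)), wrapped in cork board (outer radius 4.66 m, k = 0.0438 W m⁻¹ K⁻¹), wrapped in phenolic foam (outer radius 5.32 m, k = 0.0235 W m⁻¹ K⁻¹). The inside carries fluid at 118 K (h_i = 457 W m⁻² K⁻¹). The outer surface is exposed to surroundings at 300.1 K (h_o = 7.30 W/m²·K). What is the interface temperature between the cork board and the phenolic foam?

T = 156 K

Resistance network (inner→outer):
  R_conv,in = 1/(4πr²h) = 1/(4π·4.35²·457) = 9.202×10^-6 K/W
  R_copper = (1/4.35 − 1/4.39)/(4πk) = 0.002095/(4π·400) = 4.167×10^-7 K/W
  R_cork board = (1/4.39 − 1/4.66)/(4πk) = 0.01320/(4π·0.0438) = 0.02398 K/W
  R_phenolic foam = (1/4.66 − 1/5.32)/(4πk) = 0.02662/(4π·0.0235) = 0.09015 K/W
  R_conv,out = 1/(4πr²h) = 1/(4π·5.32²·7.30) = 3.852×10^-4 K/W
ΣR = 9.202×10^-6 + 4.167×10^-7 + 0.02398 + 0.09015 + 3.852×10^-4 = 0.1145 K/W
Q = ΔT/ΣR = (118 K − 300.1 K)/0.1145 = -1590 W
From the inner boundary to the cork board/phenolic foam interface, ΣR_partial = 0.02399 K/W.
T_interface = T_in − Q·ΣR_partial = 118 K − (-1590)(0.02399) = 156 K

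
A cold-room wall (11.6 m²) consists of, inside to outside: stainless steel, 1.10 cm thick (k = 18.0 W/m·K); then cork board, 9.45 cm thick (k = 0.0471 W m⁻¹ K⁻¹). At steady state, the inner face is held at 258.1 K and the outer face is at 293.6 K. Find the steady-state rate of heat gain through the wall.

Q = 205 W

Treat each layer as a resistance in series:
  R_stainless steel = L/(kA) = 0.0110/(18.0·11.6) = 5.268×10^-5 K/W
  R_cork board = L/(kA) = 0.0945/(0.0471·11.6) = 0.1730 K/W
ΣR = 5.268×10^-5 + 0.1730 = 0.1731 K/W
Q = ΔT/ΣR = (258.1 K − 293.6 K)/0.1731 = -205 W
(Negative Q ⇒ heat flows inward; heat gain = 205 W.)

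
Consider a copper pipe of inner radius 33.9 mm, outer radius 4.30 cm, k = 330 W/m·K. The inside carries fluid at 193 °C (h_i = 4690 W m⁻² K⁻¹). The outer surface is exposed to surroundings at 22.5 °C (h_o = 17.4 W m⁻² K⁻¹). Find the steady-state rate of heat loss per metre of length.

Series thermal resistances, inner to outer:
  R'_conv,in = 1/(2πr h) = 1/(2π·0.0339·4690) = 0.001001 m·K/W
  R'_copper = ln(0.0430/0.0339)/(2πk) = 0.2378/(2π·330) = 1.147×10^-4 m·K/W
  R'_conv,out = 1/(2πr h) = 1/(2π·0.0430·17.4) = 0.2127 m·K/W
ΣR = 0.001001 + 1.147×10^-4 + 0.2127 = 0.2138 m·K/W
Q' = ΔT/ΣR = (193 °C − 22.5 °C)/0.2138 = 797 W/m

Q' = 797 W/m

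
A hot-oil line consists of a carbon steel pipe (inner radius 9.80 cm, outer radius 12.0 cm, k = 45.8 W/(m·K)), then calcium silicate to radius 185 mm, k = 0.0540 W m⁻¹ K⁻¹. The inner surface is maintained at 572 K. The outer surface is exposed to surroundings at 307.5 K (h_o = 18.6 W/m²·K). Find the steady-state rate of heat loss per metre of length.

Resistance network (inner→outer):
  R'_carbon steel = ln(0.120/0.0980)/(2πk) = 0.2025/(2π·45.8) = 7.038×10^-4 m·K/W
  R'_calcium silicate = ln(0.185/0.120)/(2πk) = 0.4329/(2π·0.0540) = 1.276 m·K/W
  R'_conv,out = 1/(2πr h) = 1/(2π·0.185·18.6) = 0.04625 m·K/W
ΣR = 7.038×10^-4 + 1.276 + 0.04625 = 1.323 m·K/W
Q' = ΔT/ΣR = (572 K − 307.5 K)/1.323 = 200 W/m

Q' = 200 W/m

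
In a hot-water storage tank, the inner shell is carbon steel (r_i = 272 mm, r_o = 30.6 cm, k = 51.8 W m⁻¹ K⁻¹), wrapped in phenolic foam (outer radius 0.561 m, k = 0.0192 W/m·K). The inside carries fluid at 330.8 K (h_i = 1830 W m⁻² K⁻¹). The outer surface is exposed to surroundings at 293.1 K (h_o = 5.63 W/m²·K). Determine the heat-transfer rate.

Series thermal resistances, inner to outer:
  R_conv,in = 1/(4πr²h) = 1/(4π·0.272²·1830) = 5.878×10^-4 K/W
  R_carbon steel = (1/0.272 − 1/0.306)/(4πk) = 0.4085/(4π·51.8) = 6.276×10^-4 K/W
  R_phenolic foam = (1/0.306 − 1/0.561)/(4πk) = 1.485/(4π·0.0192) = 6.157 K/W
  R_conv,out = 1/(4πr²h) = 1/(4π·0.561²·5.63) = 0.04491 K/W
ΣR = 5.878×10^-4 + 6.276×10^-4 + 6.157 + 0.04491 = 6.203 K/W
Q = ΔT/ΣR = (330.8 K − 293.1 K)/6.203 = 6.08 W

Q = 6.08 W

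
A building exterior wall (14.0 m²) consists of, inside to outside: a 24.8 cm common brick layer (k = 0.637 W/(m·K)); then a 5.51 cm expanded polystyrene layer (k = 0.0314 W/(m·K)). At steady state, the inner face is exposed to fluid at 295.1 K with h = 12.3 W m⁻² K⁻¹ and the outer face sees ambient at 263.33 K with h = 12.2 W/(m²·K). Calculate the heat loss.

Q = 193 W

Resistance network (inner→outer):
  R_conv,in = 1/(hA) = 1/(12.3·14.0) = 0.005807 K/W
  R_common brick = L/(kA) = 0.248/(0.637·14.0) = 0.02781 K/W
  R_expanded polystyrene = L/(kA) = 0.0551/(0.0314·14.0) = 0.1253 K/W
  R_conv,out = 1/(hA) = 1/(12.2·14.0) = 0.005855 K/W
ΣR = 0.005807 + 0.02781 + 0.1253 + 0.005855 = 0.1648 K/W
Q = ΔT/ΣR = (295.1 K − 263.33 K)/0.1648 = 193 W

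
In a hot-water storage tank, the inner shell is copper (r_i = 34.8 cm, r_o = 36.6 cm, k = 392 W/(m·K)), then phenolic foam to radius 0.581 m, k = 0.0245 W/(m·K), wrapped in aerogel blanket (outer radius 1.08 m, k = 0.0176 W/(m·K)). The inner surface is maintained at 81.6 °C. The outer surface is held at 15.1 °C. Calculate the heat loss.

Treat each layer as a resistance in series:
  R_copper = (1/0.348 − 1/0.366)/(4πk) = 0.1413/(4π·392) = 2.869×10^-5 K/W
  R_phenolic foam = (1/0.366 − 1/0.581)/(4πk) = 1.011/(4π·0.0245) = 3.284 K/W
  R_aerogel blanket = (1/0.581 − 1/1.08)/(4πk) = 0.7952/(4π·0.0176) = 3.596 K/W
ΣR = 2.869×10^-5 + 3.284 + 3.596 = 6.880 K/W
Q = ΔT/ΣR = (81.6 °C − 15.1 °C)/6.880 = 9.67 W

Q = 9.67 W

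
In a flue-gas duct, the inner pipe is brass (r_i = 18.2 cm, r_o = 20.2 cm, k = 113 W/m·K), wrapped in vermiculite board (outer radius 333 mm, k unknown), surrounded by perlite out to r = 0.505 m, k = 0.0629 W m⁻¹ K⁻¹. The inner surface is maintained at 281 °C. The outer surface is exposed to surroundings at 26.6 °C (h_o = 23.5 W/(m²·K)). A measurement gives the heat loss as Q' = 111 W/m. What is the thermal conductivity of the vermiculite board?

ΣR = ΔT/Q' = |281 − 26.6|/111 = 2.292 m·K/W
Known resistances:
  R'_brass = ln(0.202/0.182)/(2πk) = 0.1043/(2π·113) = 1.468×10^-4 m·K/W
  R'_perlite = ln(0.505/0.333)/(2πk) = 0.4164/(2π·0.0629) = 1.054 m·K/W
  R'_conv,out = 1/(2πr h) = 1/(2π·0.505·23.5) = 0.01341 m·K/W
R_vermiculite board = ΣR − ΣR_known = 2.292 − 1.068 = 1.224 m·K/W
ln(r₂/r₁)/(2πk) = 1.224 ⇒ k = 0.4999/(2π·1.224) = 0.0650 W/m·K

k = 0.0650 W/m·K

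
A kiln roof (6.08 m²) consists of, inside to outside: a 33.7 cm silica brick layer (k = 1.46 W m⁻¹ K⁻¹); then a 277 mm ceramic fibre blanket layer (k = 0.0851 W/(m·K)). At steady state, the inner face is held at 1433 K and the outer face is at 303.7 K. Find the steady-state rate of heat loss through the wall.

Q = 1970 W

Treat each layer as a resistance in series:
  R_silica brick = L/(kA) = 0.337/(1.46·6.08) = 0.03796 K/W
  R_ceramic fibre blanket = L/(kA) = 0.277/(0.0851·6.08) = 0.5354 K/W
ΣR = 0.03796 + 0.5354 = 0.5734 K/W
Q = ΔT/ΣR = (1433 K − 303.7 K)/0.5734 = 1970 W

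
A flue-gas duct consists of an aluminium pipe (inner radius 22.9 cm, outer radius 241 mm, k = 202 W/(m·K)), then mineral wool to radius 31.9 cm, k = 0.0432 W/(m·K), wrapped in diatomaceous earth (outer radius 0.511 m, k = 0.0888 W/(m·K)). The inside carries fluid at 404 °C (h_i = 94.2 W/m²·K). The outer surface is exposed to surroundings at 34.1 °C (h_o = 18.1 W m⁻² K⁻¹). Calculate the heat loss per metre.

Resistance network (inner→outer):
  R'_conv,in = 1/(2πr h) = 1/(2π·0.229·94.2) = 0.007378 m·K/W
  R'_aluminium = ln(0.241/0.229)/(2πk) = 0.05107/(2π·202) = 4.024×10^-5 m·K/W
  R'_mineral wool = ln(0.319/0.241)/(2πk) = 0.2804/(2π·0.0432) = 1.033 m·K/W
  R'_diatomaceous earth = ln(0.511/0.319)/(2πk) = 0.4712/(2π·0.0888) = 0.8445 m·K/W
  R'_conv,out = 1/(2πr h) = 1/(2π·0.511·18.1) = 0.01721 m·K/W
ΣR = 0.007378 + 4.024×10^-5 + 1.033 + 0.8445 + 0.01721 = 1.902 m·K/W
Q' = ΔT/ΣR = (404 °C − 34.1 °C)/1.902 = 194 W/m

Q' = 194 W/m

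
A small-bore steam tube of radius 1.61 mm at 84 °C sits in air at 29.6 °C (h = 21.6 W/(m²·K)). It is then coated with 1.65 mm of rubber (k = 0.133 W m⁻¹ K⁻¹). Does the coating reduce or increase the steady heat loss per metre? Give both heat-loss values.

increases: 11.9 → 17.5 W/m

Critical radius for a cylinder: r_cr = k/h = 0.00616 m = 0.616 cm.
Outer radius after coating: r₂ = 0.00161 + 0.00165 = 0.00326 m.
Since r₁ < r_cr and r₂ ≤ r_cr, the coating moves toward the maximum at r_cr — heat loss rises.
Bare: R = 1/(2πr₁h) = 4.577 m·K/W; Q = 54.4/4.577 = 11.9 W/m.
Coated: R = R_cond + R_conv = 3.104 m·K/W; Q = 54.4/3.104 = 17.5 W/m.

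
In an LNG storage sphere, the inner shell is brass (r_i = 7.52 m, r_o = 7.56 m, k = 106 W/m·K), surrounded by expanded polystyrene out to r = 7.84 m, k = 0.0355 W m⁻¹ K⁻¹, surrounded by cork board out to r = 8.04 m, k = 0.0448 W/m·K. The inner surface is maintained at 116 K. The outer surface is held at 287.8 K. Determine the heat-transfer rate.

Treat each layer as a resistance in series:
  R_brass = (1/7.52 − 1/7.56)/(4πk) = 7.036×10^-4/(4π·106) = 5.282×10^-7 K/W
  R_expanded polystyrene = (1/7.56 − 1/7.84)/(4πk) = 0.004724/(4π·0.0355) = 0.01059 K/W
  R_cork board = (1/7.84 − 1/8.04)/(4πk) = 0.003173/(4π·0.0448) = 0.005636 K/W
ΣR = 5.282×10^-7 + 0.01059 + 0.005636 = 0.01623 K/W
Q = ΔT/ΣR = (116 K − 287.8 K)/0.01623 = -10600 W
(Negative Q ⇒ heat flows inward; heat gain = 10600 W.)

Q = 10.6 kW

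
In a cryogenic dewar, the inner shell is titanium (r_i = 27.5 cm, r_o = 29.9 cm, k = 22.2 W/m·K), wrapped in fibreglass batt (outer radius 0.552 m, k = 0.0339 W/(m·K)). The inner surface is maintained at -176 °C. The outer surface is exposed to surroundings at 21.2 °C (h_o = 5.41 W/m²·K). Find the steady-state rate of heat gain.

Treat each layer as a resistance in series:
  R_titanium = (1/0.275 − 1/0.299)/(4πk) = 0.2919/(4π·22.2) = 0.001046 K/W
  R_fibreglass batt = (1/0.299 − 1/0.552)/(4πk) = 1.533/(4π·0.0339) = 3.598 K/W
  R_conv,out = 1/(4πr²h) = 1/(4π·0.552²·5.41) = 0.04827 K/W
ΣR = 0.001046 + 3.598 + 0.04827 = 3.647 K/W
Q = ΔT/ΣR = (-176 °C − 21.2 °C)/3.647 = -54.1 W
(Negative Q ⇒ heat flows inward; heat gain = 54.1 W.)

Q = 54.1 W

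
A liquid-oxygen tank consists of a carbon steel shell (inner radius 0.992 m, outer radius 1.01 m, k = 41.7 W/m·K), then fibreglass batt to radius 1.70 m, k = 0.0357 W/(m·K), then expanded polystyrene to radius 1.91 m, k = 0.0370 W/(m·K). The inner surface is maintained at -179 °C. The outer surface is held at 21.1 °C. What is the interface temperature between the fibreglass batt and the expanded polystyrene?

Treat each layer as a resistance in series:
  R_carbon steel = (1/0.992 − 1/1.01)/(4πk) = 0.01797/(4π·41.7) = 3.428×10^-5 K/W
  R_fibreglass batt = (1/1.01 − 1/1.70)/(4πk) = 0.4019/(4π·0.0357) = 0.8958 K/W
  R_expanded polystyrene = (1/1.70 − 1/1.91)/(4πk) = 0.06468/(4π·0.0370) = 0.1391 K/W
ΣR = 3.428×10^-5 + 0.8958 + 0.1391 = 1.035 K/W
Q = ΔT/ΣR = (-179 °C − 21.1 °C)/1.035 = -193.3 W
From the inner boundary to the fibreglass batt/expanded polystyrene interface, ΣR_partial = 0.8958 K/W.
T_interface = T_in − Q·ΣR_partial = -179 °C − (-193.3)(0.8958) = -5.8 °C

T = -5.8 °C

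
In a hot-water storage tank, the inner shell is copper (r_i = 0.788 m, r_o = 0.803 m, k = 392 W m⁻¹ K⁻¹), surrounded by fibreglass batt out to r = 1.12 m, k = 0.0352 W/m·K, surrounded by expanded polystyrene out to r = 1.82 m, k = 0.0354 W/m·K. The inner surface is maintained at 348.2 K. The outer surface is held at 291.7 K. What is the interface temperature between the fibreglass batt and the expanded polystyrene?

T = 319.5 K

Treat each layer as a resistance in series:
  R_copper = (1/0.788 − 1/0.803)/(4πk) = 0.02371/(4π·392) = 4.812×10^-6 K/W
  R_fibreglass batt = (1/0.803 − 1/1.12)/(4πk) = 0.3525/(4π·0.0352) = 0.7968 K/W
  R_expanded polystyrene = (1/1.12 − 1/1.82)/(4πk) = 0.3434/(4π·0.0354) = 0.7720 K/W
ΣR = 4.812×10^-6 + 0.7968 + 0.7720 = 1.569 K/W
Q = ΔT/ΣR = (348.2 K − 291.7 K)/1.569 = 36.01 W
From the inner boundary to the fibreglass batt/expanded polystyrene interface, ΣR_partial = 0.7968 K/W.
T_interface = T_in − Q·ΣR_partial = 348.2 K − (36.01)(0.7968) = 319.5 K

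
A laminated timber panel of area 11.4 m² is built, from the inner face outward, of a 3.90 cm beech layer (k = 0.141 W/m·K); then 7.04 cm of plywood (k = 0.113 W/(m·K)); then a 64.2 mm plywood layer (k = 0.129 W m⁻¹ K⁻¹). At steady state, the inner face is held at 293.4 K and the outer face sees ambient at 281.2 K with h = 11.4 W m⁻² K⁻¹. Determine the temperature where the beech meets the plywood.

Series thermal resistances, inner to outer:
  R_beech = L/(kA) = 0.0390/(0.141·11.4) = 0.02426 K/W
  R_plywood = L/(kA) = 0.0704/(0.113·11.4) = 0.05465 K/W
  R_plywood = L/(kA) = 0.0642/(0.129·11.4) = 0.04366 K/W
  R_conv,out = 1/(hA) = 1/(11.4·11.4) = 0.007695 K/W
ΣR = 0.02426 + 0.05465 + 0.04366 + 0.007695 = 0.1303 K/W
Q = ΔT/ΣR = (293.4 K − 281.2 K)/0.1303 = 93.63 W
From the inner boundary to the beech/plywood interface, ΣR_partial = 0.02426 K/W.
T_interface = T_in − Q·ΣR_partial = 293.4 K − (93.63)(0.02426) = 291.1 K

T = 291.1 K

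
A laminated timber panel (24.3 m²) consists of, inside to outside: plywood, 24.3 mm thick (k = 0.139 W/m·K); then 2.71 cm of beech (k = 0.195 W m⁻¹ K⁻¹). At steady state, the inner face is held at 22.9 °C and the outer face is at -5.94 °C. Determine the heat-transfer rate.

Q = 2230 W

Treat each layer as a resistance in series:
  R_plywood = L/(kA) = 0.0243/(0.139·24.3) = 0.007194 K/W
  R_beech = L/(kA) = 0.0271/(0.195·24.3) = 0.005719 K/W
ΣR = 0.007194 + 0.005719 = 0.01291 K/W
Q = ΔT/ΣR = (22.9 °C − -5.94 °C)/0.01291 = 2230 W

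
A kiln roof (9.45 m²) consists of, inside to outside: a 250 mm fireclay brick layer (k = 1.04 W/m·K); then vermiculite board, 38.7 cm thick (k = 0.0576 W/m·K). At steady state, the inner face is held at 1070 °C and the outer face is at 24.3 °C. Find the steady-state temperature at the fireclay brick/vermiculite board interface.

Treat each layer as a resistance in series:
  R_fireclay brick = L/(kA) = 0.250/(1.04·9.45) = 0.02544 K/W
  R_vermiculite board = L/(kA) = 0.387/(0.0576·9.45) = 0.7110 K/W
ΣR = 0.02544 + 0.7110 = 0.7364 K/W
Q = ΔT/ΣR = (1070 °C − 24.3 °C)/0.7364 = 1420 W
From the inner boundary to the fireclay brick/vermiculite board interface, ΣR_partial = 0.02544 K/W.
T_interface = T_in − Q·ΣR_partial = 1070 °C − (1420)(0.02544) = 1034 °C

T = 1034 °C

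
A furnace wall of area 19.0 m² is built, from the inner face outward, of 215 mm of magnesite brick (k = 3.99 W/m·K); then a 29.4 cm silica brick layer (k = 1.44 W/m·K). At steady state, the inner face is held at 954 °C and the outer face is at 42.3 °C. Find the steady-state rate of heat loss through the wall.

Q = 67100 W

Treat each layer as a resistance in series:
  R_magnesite brick = L/(kA) = 0.215/(3.99·19.0) = 0.002836 K/W
  R_silica brick = L/(kA) = 0.294/(1.44·19.0) = 0.01075 K/W
ΣR = 0.002836 + 0.01075 = 0.01359 K/W
Q = ΔT/ΣR = (954 °C − 42.3 °C)/0.01359 = 67100 W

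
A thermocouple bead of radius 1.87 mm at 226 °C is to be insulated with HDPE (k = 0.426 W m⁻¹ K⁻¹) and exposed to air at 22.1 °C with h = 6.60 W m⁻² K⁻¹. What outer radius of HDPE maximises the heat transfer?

For a sphere, r_cr = 2k_ins/h = 2·0.426/6.60 = 0.129 m = 12.9 cm

r_cr = 12.9 cm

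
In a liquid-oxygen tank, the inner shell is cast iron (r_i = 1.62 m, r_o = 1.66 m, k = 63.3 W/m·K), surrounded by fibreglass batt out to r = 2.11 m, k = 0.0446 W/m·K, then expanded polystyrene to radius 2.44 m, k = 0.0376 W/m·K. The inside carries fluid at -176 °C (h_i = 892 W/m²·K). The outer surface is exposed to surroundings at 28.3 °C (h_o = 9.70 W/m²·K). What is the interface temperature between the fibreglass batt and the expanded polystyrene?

Series thermal resistances, inner to outer:
  R_conv,in = 1/(4πr²h) = 1/(4π·1.62²·892) = 3.399×10^-5 K/W
  R_cast iron = (1/1.62 − 1/1.66)/(4πk) = 0.01487/(4π·63.3) = 1.870×10^-5 K/W
  R_fibreglass batt = (1/1.66 − 1/2.11)/(4πk) = 0.1285/(4π·0.0446) = 0.2292 K/W
  R_expanded polystyrene = (1/2.11 − 1/2.44)/(4πk) = 0.06410/(4π·0.0376) = 0.1357 K/W
  R_conv,out = 1/(4πr²h) = 1/(4π·2.44²·9.70) = 0.001378 K/W
ΣR = 3.399×10^-5 + 1.870×10^-5 + 0.2292 + 0.1357 + 0.001378 = 0.3663 K/W
Q = ΔT/ΣR = (-176 °C − 28.3 °C)/0.3663 = -557.7 W
From the inner boundary to the fibreglass batt/expanded polystyrene interface, ΣR_partial = 0.2293 K/W.
T_interface = T_in − Q·ΣR_partial = -176 °C − (-557.7)(0.2293) = -48.1 °C

T = -48.1 °C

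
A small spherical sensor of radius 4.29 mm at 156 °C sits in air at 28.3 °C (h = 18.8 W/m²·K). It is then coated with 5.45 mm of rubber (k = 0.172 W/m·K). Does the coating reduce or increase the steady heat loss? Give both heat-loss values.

increases: 0.555 → 1.22 W

Critical radius for a sphere: r_cr = 2k/h = 0.0183 m = 1.83 cm.
Outer radius after coating: r₂ = 0.00429 + 0.00545 = 0.00974 m.
Since r₁ < r_cr and r₂ ≤ r_cr, the coating moves toward the maximum at r_cr — heat loss rises.
Bare: R = 1/(4πr₁²h) = 230.0 K/W; Q = 127.7/230.0 = 0.555 W.
Coated: R = R_cond + R_conv = 105.0 K/W; Q = 127.7/105.0 = 1.22 W.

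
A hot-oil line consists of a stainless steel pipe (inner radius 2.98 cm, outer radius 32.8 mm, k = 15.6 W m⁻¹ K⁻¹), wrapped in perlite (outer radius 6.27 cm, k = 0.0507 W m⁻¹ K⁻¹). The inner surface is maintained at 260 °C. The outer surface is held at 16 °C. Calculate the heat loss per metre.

Series thermal resistances, inner to outer:
  R'_stainless steel = ln(0.0328/0.0298)/(2πk) = 0.09592/(2π·15.6) = 9.786×10^-4 m·K/W
  R'_perlite = ln(0.0627/0.0328)/(2πk) = 0.6479/(2π·0.0507) = 2.034 m·K/W
ΣR = 9.786×10^-4 + 2.034 = 2.035 m·K/W
Q' = ΔT/ΣR = (260 °C − 16 °C)/2.035 = 120 W/m

Q' = 120 W/m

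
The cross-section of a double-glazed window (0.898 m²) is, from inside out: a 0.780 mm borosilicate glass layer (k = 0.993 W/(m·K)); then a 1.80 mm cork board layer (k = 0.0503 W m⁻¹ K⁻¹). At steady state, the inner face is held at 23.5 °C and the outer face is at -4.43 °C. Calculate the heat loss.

Series thermal resistances, inner to outer:
  R_borosilicate glass = L/(kA) = 7.80×10^-4/(0.993·0.898) = 8.747×10^-4 K/W
  R_cork board = L/(kA) = 0.00180/(0.0503·0.898) = 0.03985 K/W
ΣR = 8.747×10^-4 + 0.03985 = 0.04072 K/W
Q = ΔT/ΣR = (23.5 °C − -4.43 °C)/0.04072 = 686 W

Q = 686 W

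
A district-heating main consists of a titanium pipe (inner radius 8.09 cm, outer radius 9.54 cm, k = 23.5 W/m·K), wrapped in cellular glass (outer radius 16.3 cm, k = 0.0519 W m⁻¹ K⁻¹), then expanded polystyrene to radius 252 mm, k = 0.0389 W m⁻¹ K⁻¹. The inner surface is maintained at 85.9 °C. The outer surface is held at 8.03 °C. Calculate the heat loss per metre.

Q' = 22.7 W/m

Series thermal resistances, inner to outer:
  R'_titanium = ln(0.0954/0.0809)/(2πk) = 0.1649/(2π·23.5) = 0.001117 m·K/W
  R'_cellular glass = ln(0.163/0.0954)/(2πk) = 0.5357/(2π·0.0519) = 1.643 m·K/W
  R'_expanded polystyrene = ln(0.252/0.163)/(2πk) = 0.4357/(2π·0.0389) = 1.783 m·K/W
ΣR = 0.001117 + 1.643 + 1.783 = 3.427 m·K/W
Q' = ΔT/ΣR = (85.9 °C − 8.03 °C)/3.427 = 22.7 W/m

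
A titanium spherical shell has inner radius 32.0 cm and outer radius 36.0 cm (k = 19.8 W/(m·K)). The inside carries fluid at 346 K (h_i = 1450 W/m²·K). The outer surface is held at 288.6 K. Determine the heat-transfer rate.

Q = 29.7 kW

Resistance network (inner→outer):
  R_conv,in = 1/(4πr²h) = 1/(4π·0.320²·1450) = 5.359×10^-4 K/W
  R_titanium = (1/0.320 − 1/0.360)/(4πk) = 0.3472/(4π·19.8) = 0.001396 K/W
ΣR = 5.359×10^-4 + 0.001396 = 0.001932 K/W
Q = ΔT/ΣR = (346 K − 288.6 K)/0.001932 = 29700 W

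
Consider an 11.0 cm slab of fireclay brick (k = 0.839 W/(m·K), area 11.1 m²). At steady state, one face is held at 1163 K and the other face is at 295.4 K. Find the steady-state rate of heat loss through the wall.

Q = 73.5 kW

Q = kA·ΔT/L = 0.839 × 11.1 × |1163 K − 295.4 K| / 0.110 = 73500 W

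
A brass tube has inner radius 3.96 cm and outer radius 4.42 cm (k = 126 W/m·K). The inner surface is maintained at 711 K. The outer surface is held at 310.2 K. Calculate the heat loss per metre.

Q' = 2πk·ΔT/ln(r₂/r₁) = 2π × 126 × 400.8 / ln(0.0442/0.0396) = 2.89×10^6 W/m

Q' = 2890 kW/m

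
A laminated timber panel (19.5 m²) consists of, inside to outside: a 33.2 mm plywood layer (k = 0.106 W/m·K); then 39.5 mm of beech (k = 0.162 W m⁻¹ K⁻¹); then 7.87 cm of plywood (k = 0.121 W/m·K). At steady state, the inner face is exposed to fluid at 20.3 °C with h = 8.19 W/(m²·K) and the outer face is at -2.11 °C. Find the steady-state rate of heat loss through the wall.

Series thermal resistances, inner to outer:
  R_conv,in = 1/(hA) = 1/(8.19·19.5) = 0.006262 K/W
  R_plywood = L/(kA) = 0.0332/(0.106·19.5) = 0.01606 K/W
  R_beech = L/(kA) = 0.0395/(0.162·19.5) = 0.01250 K/W
  R_plywood = L/(kA) = 0.0787/(0.121·19.5) = 0.03335 K/W
ΣR = 0.006262 + 0.01606 + 0.01250 + 0.03335 = 0.06817 K/W
Q = ΔT/ΣR = (20.3 °C − -2.11 °C)/0.06817 = 329 W

Q = 329 W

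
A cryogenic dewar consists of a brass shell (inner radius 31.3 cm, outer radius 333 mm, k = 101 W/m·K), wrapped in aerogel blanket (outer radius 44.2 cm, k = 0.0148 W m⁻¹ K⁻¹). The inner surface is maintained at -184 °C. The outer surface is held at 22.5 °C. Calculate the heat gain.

Resistance network (inner→outer):
  R_brass = (1/0.313 − 1/0.333)/(4πk) = 0.1919/(4π·101) = 1.512×10^-4 K/W
  R_aerogel blanket = (1/0.333 − 1/0.442)/(4πk) = 0.7406/(4π·0.0148) = 3.982 K/W
ΣR = 1.512×10^-4 + 3.982 = 3.982 K/W
Q = ΔT/ΣR = (-184 °C − 22.5 °C)/3.982 = -51.9 W
(Negative Q ⇒ heat flows inward; heat gain = 51.9 W.)

Q = 51.9 W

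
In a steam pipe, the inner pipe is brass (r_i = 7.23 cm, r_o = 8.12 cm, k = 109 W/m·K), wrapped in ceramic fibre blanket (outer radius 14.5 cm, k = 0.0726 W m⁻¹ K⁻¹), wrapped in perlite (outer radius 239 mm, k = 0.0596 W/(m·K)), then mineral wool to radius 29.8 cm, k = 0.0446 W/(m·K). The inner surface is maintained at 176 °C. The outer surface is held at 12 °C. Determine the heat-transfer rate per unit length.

Q' = 48.3 W/m

Treat each layer as a resistance in series:
  R'_brass = ln(0.0812/0.0723)/(2πk) = 0.1161/(2π·109) = 1.695×10^-4 m·K/W
  R'_ceramic fibre blanket = ln(0.145/0.0812)/(2πk) = 0.5798/(2π·0.0726) = 1.271 m·K/W
  R'_perlite = ln(0.239/0.145)/(2πk) = 0.4997/(2π·0.0596) = 1.334 m·K/W
  R'_mineral wool = ln(0.298/0.239)/(2πk) = 0.2206/(2π·0.0446) = 0.7873 m·K/W
ΣR = 1.695×10^-4 + 1.271 + 1.334 + 0.7873 = 3.392 m·K/W
Q' = ΔT/ΣR = (176 °C − 12 °C)/3.392 = 48.3 W/m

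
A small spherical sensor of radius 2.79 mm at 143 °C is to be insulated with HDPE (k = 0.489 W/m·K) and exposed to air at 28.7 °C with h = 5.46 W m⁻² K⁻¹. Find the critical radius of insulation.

For a sphere, r_cr = 2k_ins/h = 2·0.489/5.46 = 0.179 m = 17.9 cm

r_cr = 17.9 cm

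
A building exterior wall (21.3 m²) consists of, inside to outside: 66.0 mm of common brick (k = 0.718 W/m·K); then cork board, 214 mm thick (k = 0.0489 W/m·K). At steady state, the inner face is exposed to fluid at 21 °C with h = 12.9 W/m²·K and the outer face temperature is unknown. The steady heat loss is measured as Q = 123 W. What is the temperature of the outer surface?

T_out = -5.25 °C

Series resistances:
  R_conv,in = 1/(hA) = 1/(12.9·21.3) = 0.003639 K/W
  R_common brick = L/(kA) = 0.0660/(0.718·21.3) = 0.004316 K/W
  R_cork board = L/(kA) = 0.214/(0.0489·21.3) = 0.2055 K/W
ΣR = 0.2134 K/W
ΔT = Q·ΣR = 123 × 0.2134 = 26.25 K
Heat flows outward, so T_out = T_in − ΔT = 21 − 26.25 = -5.25 °C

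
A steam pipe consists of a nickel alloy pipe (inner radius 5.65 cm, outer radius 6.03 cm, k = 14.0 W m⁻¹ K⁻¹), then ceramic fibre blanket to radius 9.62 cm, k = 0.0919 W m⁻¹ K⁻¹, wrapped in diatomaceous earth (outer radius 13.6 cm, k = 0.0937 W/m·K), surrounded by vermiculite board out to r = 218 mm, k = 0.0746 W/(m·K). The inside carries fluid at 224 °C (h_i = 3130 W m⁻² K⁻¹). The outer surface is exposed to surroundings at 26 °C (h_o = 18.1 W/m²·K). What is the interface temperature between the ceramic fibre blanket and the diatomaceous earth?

Resistance network (inner→outer):
  R'_conv,in = 1/(2πr h) = 1/(2π·0.0565·3130) = 9.000×10^-4 m·K/W
  R'_nickel alloy = ln(0.0603/0.0565)/(2πk) = 0.06509/(2π·14.0) = 7.400×10^-4 m·K/W
  R'_ceramic fibre blanket = ln(0.0962/0.0603)/(2πk) = 0.4671/(2π·0.0919) = 0.8089 m·K/W
  R'_diatomaceous earth = ln(0.136/0.0962)/(2πk) = 0.3462/(2π·0.0937) = 0.5881 m·K/W
  R'_vermiculite board = ln(0.218/0.136)/(2πk) = 0.4718/(2π·0.0746) = 1.007 m·K/W
  R'_conv,out = 1/(2πr h) = 1/(2π·0.218·18.1) = 0.04034 m·K/W
ΣR = 9.000×10^-4 + 7.400×10^-4 + 0.8089 + 0.5881 + 1.007 + 0.04034 = 2.446 m·K/W
Q' = ΔT/ΣR = (224 °C − 26 °C)/2.446 = 80.95 W/m
From the inner boundary to the ceramic fibre blanket/diatomaceous earth interface, ΣR_partial = 0.8105 m·K/W.
T_interface = T_in − Q'·ΣR_partial = 224 °C − (80.95)(0.8105) = 158 °C

T = 158 °C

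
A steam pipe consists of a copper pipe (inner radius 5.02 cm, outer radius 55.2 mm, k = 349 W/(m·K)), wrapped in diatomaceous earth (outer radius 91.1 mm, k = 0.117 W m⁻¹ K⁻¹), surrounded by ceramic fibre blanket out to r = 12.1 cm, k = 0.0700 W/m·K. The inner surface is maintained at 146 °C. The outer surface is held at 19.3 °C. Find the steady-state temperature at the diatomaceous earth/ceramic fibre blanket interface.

T = 80.9 °C

Treat each layer as a resistance in series:
  R'_copper = ln(0.0552/0.0502)/(2πk) = 0.09495/(2π·349) = 4.330×10^-5 m·K/W
  R'_diatomaceous earth = ln(0.0911/0.0552)/(2πk) = 0.5010/(2π·0.117) = 0.6815 m·K/W
  R'_ceramic fibre blanket = ln(0.121/0.0911)/(2πk) = 0.2838/(2π·0.0700) = 0.6453 m·K/W
ΣR = 4.330×10^-5 + 0.6815 + 0.6453 = 1.327 m·K/W
Q' = ΔT/ΣR = (146 °C − 19.3 °C)/1.327 = 95.48 W/m
From the inner boundary to the diatomaceous earth/ceramic fibre blanket interface, ΣR_partial = 0.6815 m·K/W.
T_interface = T_in − Q'·ΣR_partial = 146 °C − (95.48)(0.6815) = 80.9 °C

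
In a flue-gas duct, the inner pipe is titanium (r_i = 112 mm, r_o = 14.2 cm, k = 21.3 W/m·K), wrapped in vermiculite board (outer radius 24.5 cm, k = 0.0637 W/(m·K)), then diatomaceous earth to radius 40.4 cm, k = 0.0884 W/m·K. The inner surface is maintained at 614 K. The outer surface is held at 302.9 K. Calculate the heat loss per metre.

Q' = 137 W/m

Resistance network (inner→outer):
  R'_titanium = ln(0.142/0.112)/(2πk) = 0.2373/(2π·21.3) = 0.001773 m·K/W
  R'_vermiculite board = ln(0.245/0.142)/(2πk) = 0.5454/(2π·0.0637) = 1.363 m·K/W
  R'_diatomaceous earth = ln(0.404/0.245)/(2πk) = 0.5002/(2π·0.0884) = 0.9005 m·K/W
ΣR = 0.001773 + 1.363 + 0.9005 = 2.265 m·K/W
Q' = ΔT/ΣR = (614 K − 302.9 K)/2.265 = 137 W/m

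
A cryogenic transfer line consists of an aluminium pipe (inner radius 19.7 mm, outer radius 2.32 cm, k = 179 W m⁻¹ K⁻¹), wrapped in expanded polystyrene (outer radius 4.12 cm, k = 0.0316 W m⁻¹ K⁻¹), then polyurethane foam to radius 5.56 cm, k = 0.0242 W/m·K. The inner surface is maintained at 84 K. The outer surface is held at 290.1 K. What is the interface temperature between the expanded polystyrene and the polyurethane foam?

T = 206.6 K

Series thermal resistances, inner to outer:
  R'_aluminium = ln(0.0232/0.0197)/(2πk) = 0.1635/(2π·179) = 1.454×10^-4 m·K/W
  R'_expanded polystyrene = ln(0.0412/0.0232)/(2πk) = 0.5743/(2π·0.0316) = 2.892 m·K/W
  R'_polyurethane foam = ln(0.0556/0.0412)/(2πk) = 0.2997/(2π·0.0242) = 1.971 m·K/W
ΣR = 1.454×10^-4 + 2.892 + 1.971 = 4.863 m·K/W
Q' = ΔT/ΣR = (84 K − 290.1 K)/4.863 = -42.38 W/m
From the inner boundary to the expanded polystyrene/polyurethane foam interface, ΣR_partial = 2.892 m·K/W.
T_interface = T_in − Q'·ΣR_partial = 84 K − (-42.38)(2.892) = 206.6 K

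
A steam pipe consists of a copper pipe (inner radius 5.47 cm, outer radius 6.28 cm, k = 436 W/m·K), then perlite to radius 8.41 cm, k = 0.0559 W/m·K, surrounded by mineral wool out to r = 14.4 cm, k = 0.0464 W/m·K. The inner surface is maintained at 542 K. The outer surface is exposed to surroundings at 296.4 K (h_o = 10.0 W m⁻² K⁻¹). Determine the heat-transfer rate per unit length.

Series thermal resistances, inner to outer:
  R'_copper = ln(0.0628/0.0547)/(2πk) = 0.1381/(2π·436) = 5.041×10^-5 m·K/W
  R'_perlite = ln(0.0841/0.0628)/(2πk) = 0.2921/(2π·0.0559) = 0.8315 m·K/W
  R'_mineral wool = ln(0.144/0.0841)/(2πk) = 0.5378/(2π·0.0464) = 1.845 m·K/W
  R'_conv,out = 1/(2πr h) = 1/(2π·0.144·10.0) = 0.1105 m·K/W
ΣR = 5.041×10^-5 + 0.8315 + 1.845 + 0.1105 = 2.787 m·K/W
Q' = ΔT/ΣR = (542 K − 296.4 K)/2.787 = 88.1 W/m

Q' = 88.1 W/m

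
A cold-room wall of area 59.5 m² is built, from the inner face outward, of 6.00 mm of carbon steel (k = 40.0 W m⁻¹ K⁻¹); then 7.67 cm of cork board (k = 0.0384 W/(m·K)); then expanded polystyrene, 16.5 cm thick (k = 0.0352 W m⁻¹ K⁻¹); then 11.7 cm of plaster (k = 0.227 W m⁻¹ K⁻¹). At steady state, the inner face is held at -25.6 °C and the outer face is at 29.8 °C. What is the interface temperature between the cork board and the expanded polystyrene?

Series thermal resistances, inner to outer:
  R_carbon steel = L/(kA) = 0.00600/(40.0·59.5) = 2.521×10^-6 K/W
  R_cork board = L/(kA) = 0.0767/(0.0384·59.5) = 0.03357 K/W
  R_expanded polystyrene = L/(kA) = 0.165/(0.0352·59.5) = 0.07878 K/W
  R_plaster = L/(kA) = 0.117/(0.227·59.5) = 0.008662 K/W
ΣR = 2.521×10^-6 + 0.03357 + 0.07878 + 0.008662 = 0.1210 K/W
Q = ΔT/ΣR = (-25.6 °C − 29.8 °C)/0.1210 = -457.9 W
From the inner boundary to the cork board/expanded polystyrene interface, ΣR_partial = 0.03357 K/W.
T_interface = T_in − Q·ΣR_partial = -25.6 °C − (-457.9)(0.03357) = -10.2 °C

T = -10.2 °C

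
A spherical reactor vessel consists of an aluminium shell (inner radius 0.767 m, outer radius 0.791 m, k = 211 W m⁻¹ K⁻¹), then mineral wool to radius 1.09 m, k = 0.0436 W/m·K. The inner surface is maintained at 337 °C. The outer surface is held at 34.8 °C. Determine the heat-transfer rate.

Q = 477 W

Resistance network (inner→outer):
  R_aluminium = (1/0.767 − 1/0.791)/(4πk) = 0.03956/(4π·211) = 1.492×10^-5 K/W
  R_mineral wool = (1/0.791 − 1/1.09)/(4πk) = 0.3468/(4π·0.0436) = 0.6330 K/W
ΣR = 1.492×10^-5 + 0.6330 = 0.6330 K/W
Q = ΔT/ΣR = (337 °C − 34.8 °C)/0.6330 = 477 W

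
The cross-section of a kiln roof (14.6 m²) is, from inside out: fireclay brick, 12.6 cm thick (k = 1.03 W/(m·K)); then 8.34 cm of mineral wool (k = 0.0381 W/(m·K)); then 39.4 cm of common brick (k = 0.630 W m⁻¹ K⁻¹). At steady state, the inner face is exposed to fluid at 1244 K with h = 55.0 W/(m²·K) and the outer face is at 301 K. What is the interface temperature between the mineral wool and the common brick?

Treat each layer as a resistance in series:
  R_conv,in = 1/(hA) = 1/(55.0·14.6) = 0.001245 K/W
  R_fireclay brick = L/(kA) = 0.126/(1.03·14.6) = 0.008379 K/W
  R_mineral wool = L/(kA) = 0.0834/(0.0381·14.6) = 0.1499 K/W
  R_common brick = L/(kA) = 0.394/(0.630·14.6) = 0.04284 K/W
ΣR = 0.001245 + 0.008379 + 0.1499 + 0.04284 = 0.2024 K/W
Q = ΔT/ΣR = (1244 K − 301 K)/0.2024 = 4659 W
From the inner boundary to the mineral wool/common brick interface, ΣR_partial = 0.1595 K/W.
T_interface = T_in − Q·ΣR_partial = 1244 K − (4659)(0.1595) = 501 K

T = 501 K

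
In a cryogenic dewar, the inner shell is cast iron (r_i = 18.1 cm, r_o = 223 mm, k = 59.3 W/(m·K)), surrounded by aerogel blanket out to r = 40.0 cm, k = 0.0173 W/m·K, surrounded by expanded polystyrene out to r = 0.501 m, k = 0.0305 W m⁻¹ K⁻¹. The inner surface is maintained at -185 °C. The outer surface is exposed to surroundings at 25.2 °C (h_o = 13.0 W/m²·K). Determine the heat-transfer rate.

Q = 20.1 W

Series thermal resistances, inner to outer:
  R_cast iron = (1/0.181 − 1/0.223)/(4πk) = 1.041/(4π·59.3) = 0.001396 K/W
  R_aerogel blanket = (1/0.223 − 1/0.400)/(4πk) = 1.984/(4π·0.0173) = 9.128 K/W
  R_expanded polystyrene = (1/0.400 − 1/0.501)/(4πk) = 0.5040/(4π·0.0305) = 1.315 K/W
  R_conv,out = 1/(4πr²h) = 1/(4π·0.501²·13.0) = 0.02439 K/W
ΣR = 0.001396 + 9.128 + 1.315 + 0.02439 = 10.47 K/W
Q = ΔT/ΣR = (-185 °C − 25.2 °C)/10.47 = -20.1 W
(Negative Q ⇒ heat flows inward; heat gain = 20.1 W.)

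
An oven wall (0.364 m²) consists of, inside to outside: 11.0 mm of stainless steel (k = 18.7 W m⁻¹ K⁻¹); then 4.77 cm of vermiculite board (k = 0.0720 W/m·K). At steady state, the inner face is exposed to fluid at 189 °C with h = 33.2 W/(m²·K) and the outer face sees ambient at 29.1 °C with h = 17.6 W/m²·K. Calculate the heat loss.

Treat each layer as a resistance in series:
  R_conv,in = 1/(hA) = 1/(33.2·0.364) = 0.08275 K/W
  R_stainless steel = L/(kA) = 0.0110/(18.7·0.364) = 0.001616 K/W
  R_vermiculite board = L/(kA) = 0.0477/(0.0720·0.364) = 1.820 K/W
  R_conv,out = 1/(hA) = 1/(17.6·0.364) = 0.1561 K/W
ΣR = 0.08275 + 0.001616 + 1.820 + 0.1561 = 2.060 K/W
Q = ΔT/ΣR = (189 °C − 29.1 °C)/2.060 = 77.6 W

Q = 77.6 W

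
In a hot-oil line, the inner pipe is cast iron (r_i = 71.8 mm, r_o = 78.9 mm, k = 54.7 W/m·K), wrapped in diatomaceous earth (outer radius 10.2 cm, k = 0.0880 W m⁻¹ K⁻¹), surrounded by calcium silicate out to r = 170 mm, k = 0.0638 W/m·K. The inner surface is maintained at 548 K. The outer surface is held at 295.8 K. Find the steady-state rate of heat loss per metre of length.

Q' = 145 W/m

Series thermal resistances, inner to outer:
  R'_cast iron = ln(0.0789/0.0718)/(2πk) = 0.09430/(2π·54.7) = 2.744×10^-4 m·K/W
  R'_diatomaceous earth = ln(0.102/0.0789)/(2πk) = 0.2568/(2π·0.0880) = 0.4644 m·K/W
  R'_calcium silicate = ln(0.170/0.102)/(2πk) = 0.5108/(2π·0.0638) = 1.274 m·K/W
ΣR = 2.744×10^-4 + 0.4644 + 1.274 = 1.739 m·K/W
Q' = ΔT/ΣR = (548 K − 295.8 K)/1.739 = 145 W/m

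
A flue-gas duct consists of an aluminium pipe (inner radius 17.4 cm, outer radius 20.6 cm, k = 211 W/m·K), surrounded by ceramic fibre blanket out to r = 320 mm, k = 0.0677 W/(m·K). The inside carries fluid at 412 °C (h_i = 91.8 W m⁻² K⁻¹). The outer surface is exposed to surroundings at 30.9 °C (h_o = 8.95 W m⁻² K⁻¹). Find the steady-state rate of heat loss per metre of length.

Series thermal resistances, inner to outer:
  R'_conv,in = 1/(2πr h) = 1/(2π·0.174·91.8) = 0.009964 m·K/W
  R'_aluminium = ln(0.206/0.174)/(2πk) = 0.1688/(2π·211) = 1.273×10^-4 m·K/W
  R'_ceramic fibre blanket = ln(0.320/0.206)/(2πk) = 0.4404/(2π·0.0677) = 1.035 m·K/W
  R'_conv,out = 1/(2πr h) = 1/(2π·0.320·8.95) = 0.05557 m·K/W
ΣR = 0.009964 + 1.273×10^-4 + 1.035 + 0.05557 = 1.101 m·K/W
Q' = ΔT/ΣR = (412 °C − 30.9 °C)/1.101 = 346 W/m

Q' = 346 W/m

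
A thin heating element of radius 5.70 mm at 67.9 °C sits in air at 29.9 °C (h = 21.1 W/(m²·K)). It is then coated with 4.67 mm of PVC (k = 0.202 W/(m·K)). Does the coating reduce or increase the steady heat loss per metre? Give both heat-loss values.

increases: 28.7 → 31.7 W/m

Critical radius for a cylinder: r_cr = k/h = 0.00957 m = 0.957 cm.
Outer radius after coating: r₂ = 0.00570 + 0.00467 = 0.01037 m.
r₁ < r_cr < r₂: heat loss rises to a maximum at r_cr then falls. Whether the coating helps depends on whether Q(r₂) has dropped back below Q(r₁).
Bare: R = 1/(2πr₁h) = 1.323 m·K/W; Q = 38/1.323 = 28.7 W/m.
Coated: R = R_cond + R_conv = 1.199 m·K/W; Q = 38/1.199 = 31.7 W/m.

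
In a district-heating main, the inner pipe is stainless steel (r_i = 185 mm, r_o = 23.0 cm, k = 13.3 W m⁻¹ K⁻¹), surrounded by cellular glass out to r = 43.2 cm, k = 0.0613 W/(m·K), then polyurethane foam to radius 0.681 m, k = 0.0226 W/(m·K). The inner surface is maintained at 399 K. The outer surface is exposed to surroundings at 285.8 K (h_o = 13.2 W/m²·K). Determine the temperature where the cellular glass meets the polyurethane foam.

T = 360.8 K

Resistance network (inner→outer):
  R'_stainless steel = ln(0.230/0.185)/(2πk) = 0.2177/(2π·13.3) = 0.002605 m·K/W
  R'_cellular glass = ln(0.432/0.230)/(2πk) = 0.6303/(2π·0.0613) = 1.637 m·K/W
  R'_polyurethane foam = ln(0.681/0.432)/(2πk) = 0.4551/(2π·0.0226) = 3.205 m·K/W
  R'_conv,out = 1/(2πr h) = 1/(2π·0.681·13.2) = 0.01771 m·K/W
ΣR = 0.002605 + 1.637 + 3.205 + 0.01771 = 4.862 m·K/W
Q' = ΔT/ΣR = (399 K − 285.8 K)/4.862 = 23.28 W/m
From the inner boundary to the cellular glass/polyurethane foam interface, ΣR_partial = 1.640 m·K/W.
T_interface = T_in − Q'·ΣR_partial = 399 K − (23.28)(1.640) = 360.8 K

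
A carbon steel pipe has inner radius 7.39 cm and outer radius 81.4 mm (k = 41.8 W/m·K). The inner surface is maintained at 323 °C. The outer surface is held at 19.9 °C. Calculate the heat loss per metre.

Q' = 2πk·ΔT/ln(r₂/r₁) = 2π × 41.8 × 303.1 / ln(0.0814/0.0739) = 8.24×10^5 W/m

Q' = 8.24×10^5 W/m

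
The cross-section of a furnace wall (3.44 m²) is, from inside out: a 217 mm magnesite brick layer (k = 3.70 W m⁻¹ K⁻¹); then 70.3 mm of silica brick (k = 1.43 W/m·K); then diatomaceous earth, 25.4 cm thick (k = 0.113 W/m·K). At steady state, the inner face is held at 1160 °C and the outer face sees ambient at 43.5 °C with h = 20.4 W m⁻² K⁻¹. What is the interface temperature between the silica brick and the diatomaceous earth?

Series thermal resistances, inner to outer:
  R_magnesite brick = L/(kA) = 0.217/(3.70·3.44) = 0.01705 K/W
  R_silica brick = L/(kA) = 0.0703/(1.43·3.44) = 0.01429 K/W
  R_diatomaceous earth = L/(kA) = 0.254/(0.113·3.44) = 0.6534 K/W
  R_conv,out = 1/(hA) = 1/(20.4·3.44) = 0.01425 K/W
ΣR = 0.01705 + 0.01429 + 0.6534 + 0.01425 = 0.6990 K/W
Q = ΔT/ΣR = (1160 °C − 43.5 °C)/0.6990 = 1597 W
From the inner boundary to the silica brick/diatomaceous earth interface, ΣR_partial = 0.03134 K/W.
T_interface = T_in − Q·ΣR_partial = 1160 °C − (1597)(0.03134) = 1110 °C

T = 1110 °C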